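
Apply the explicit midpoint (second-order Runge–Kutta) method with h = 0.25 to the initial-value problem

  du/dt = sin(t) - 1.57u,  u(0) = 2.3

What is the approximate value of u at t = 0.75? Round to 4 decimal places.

Midpoint: k1 = f(t_n, u_n); k2 = f(t_n + h/2, u_n + (h/2)·k1); u_{n+1} = u_n + h·k2.
t=0.000000, u=2.300000:
  k1 = f(0.000000, 2.300000) = -3.611000
  k2 = f(0.125000, 1.848625) = -2.777667
  u ← 2.300000 + 0.25·(-2.777667) = 1.605583
t=0.250000, u=1.605583:
  k1 = f(0.250000, 1.605583) = -2.273362
  k2 = f(0.375000, 1.321413) = -1.708346
  u ← 1.605583 + 0.25·(-1.708346) = 1.178497
t=0.500000, u=1.178497:
  k1 = f(0.500000, 1.178497) = -1.370815
  k2 = f(0.625000, 1.007145) = -0.996120
  u ← 1.178497 + 0.25·(-0.996120) = 0.929467
u(0.75) ≈ 0.9295

0.9295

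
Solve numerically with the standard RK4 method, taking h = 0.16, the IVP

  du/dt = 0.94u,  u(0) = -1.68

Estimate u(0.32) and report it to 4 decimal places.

-2.2696

RK4: k1 = f(t_n, u_n); k2 = f(t_n + h/2, u_n + (h/2)·k1); k3 = f(t_n + h/2, u_n + (h/2)·k2); k4 = f(t_n + h, u_n + h·k3); u_{n+1} = u_n + (h/6)·(k1 + 2k2 + 2k3 + k4).
t=0.000000, u=-1.680000:
  k1 = f(0.000000, -1.680000) = -1.579200
  k2 = f(0.080000, -1.806336) = -1.697956
  k3 = f(0.080000, -1.815836) = -1.706886
  k4 = f(0.160000, -1.953102) = -1.835916
  u ← -1.680000 + (0.16/6)·(k1 + 2k2 + 2k3 + k4) = -1.952661
t=0.160000, u=-1.952661:
  k1 = f(0.160000, -1.952661) = -1.835502
  k2 = f(0.240000, -2.099501) = -1.973531
  k3 = f(0.240000, -2.110544) = -1.983911
  k4 = f(0.320000, -2.270087) = -2.133882
  u ← -1.952661 + (0.16/6)·(k1 + 2k2 + 2k3 + k4) = -2.269575
u(0.32) ≈ -2.2696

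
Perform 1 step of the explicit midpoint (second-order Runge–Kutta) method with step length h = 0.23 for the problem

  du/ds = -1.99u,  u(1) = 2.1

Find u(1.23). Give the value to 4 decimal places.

1.3588

Midpoint: k1 = f(s_n, u_n); k2 = f(s_n + h/2, u_n + (h/2)·k1); u_{n+1} = u_n + h·k2.
s=1.000000, u=2.100000:
  k1 = f(1.000000, 2.100000) = -4.179000
  k2 = f(1.115000, 1.619415) = -3.222636
  u ← 2.100000 + 0.23·(-3.222636) = 1.358794
u(1.23) ≈ 1.3588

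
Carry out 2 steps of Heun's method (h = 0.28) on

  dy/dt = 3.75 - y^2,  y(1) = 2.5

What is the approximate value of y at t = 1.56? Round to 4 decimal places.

Heun: k1 = f(t_n, y_n); k2 = f(t_n + h, y_n + h·k1); y_{n+1} = y_n + (h/2)·(k1 + k2).
t=1.000000, y=2.500000:
  k1 = f(1.000000, 2.500000) = -2.500000
  k2 = f(1.280000, 1.800000) = 0.510000
  y ← 2.500000 + (0.28/2)·(-2.500000 + 0.510000) = 2.221400
t=1.280000, y=2.221400:
  k1 = f(1.280000, 2.221400) = -1.184618
  k2 = f(1.560000, 1.889707) = 0.179008
  y ← 2.221400 + (0.28/2)·(-1.184618 + 0.179008) = 2.080615
y(1.56) ≈ 2.0806

2.0806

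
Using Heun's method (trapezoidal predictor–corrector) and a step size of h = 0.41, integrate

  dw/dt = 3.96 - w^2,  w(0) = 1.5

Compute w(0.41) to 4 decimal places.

1.6692

Heun: k1 = f(t_n, w_n); k2 = f(t_n + h, w_n + h·k1); w_{n+1} = w_n + (h/2)·(k1 + k2).
t=0.000000, w=1.500000:
  k1 = f(0.000000, 1.500000) = 1.710000
  k2 = f(0.410000, 2.201100) = -0.884841
  w ← 1.500000 + (0.41/2)·(1.710000 + (-0.884841)) = 1.669158
w(0.41) ≈ 1.6692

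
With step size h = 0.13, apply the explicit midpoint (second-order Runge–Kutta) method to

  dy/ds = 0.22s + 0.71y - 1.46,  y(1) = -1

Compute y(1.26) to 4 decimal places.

Midpoint: k1 = f(s_n, y_n); k2 = f(s_n + h/2, y_n + (h/2)·k1); y_{n+1} = y_n + h·k2.
s=1.000000, y=-1.000000:
  k1 = f(1.000000, -1.000000) = -1.950000
  k2 = f(1.065000, -1.126750) = -2.025692
  y ← -1.000000 + 0.13·(-2.025692) = -1.263340
s=1.130000, y=-1.263340:
  k1 = f(1.130000, -1.263340) = -2.108371
  k2 = f(1.195000, -1.400384) = -2.191373
  y ← -1.263340 + 0.13·(-2.191373) = -1.548218
y(1.26) ≈ -1.5482

-1.5482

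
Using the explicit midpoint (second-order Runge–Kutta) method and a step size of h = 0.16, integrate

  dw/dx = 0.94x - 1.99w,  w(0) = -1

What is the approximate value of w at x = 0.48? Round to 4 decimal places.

-0.3101

Midpoint: k1 = f(x_n, w_n); k2 = f(x_n + h/2, w_n + (h/2)·k1); w_{n+1} = w_n + h·k2.
x=0.000000, w=-1.000000:
  k1 = f(0.000000, -1.000000) = 1.990000
  k2 = f(0.080000, -0.840800) = 1.748392
  w ← -1.000000 + 0.16·1.748392 = -0.720257
x=0.160000, w=-0.720257:
  k1 = f(0.160000, -0.720257) = 1.583712
  k2 = f(0.240000, -0.593560) = 1.406785
  w ← -0.720257 + 0.16·1.406785 = -0.495172
x=0.320000, w=-0.495172:
  k1 = f(0.320000, -0.495172) = 1.286192
  k2 = f(0.400000, -0.392276) = 1.156630
  w ← -0.495172 + 0.16·1.156630 = -0.310111
w(0.48) ≈ -0.3101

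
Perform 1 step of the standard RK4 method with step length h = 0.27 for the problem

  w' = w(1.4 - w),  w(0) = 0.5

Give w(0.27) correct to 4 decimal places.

RK4: k1 = f(t_n, w_n); k2 = f(t_n + h/2, w_n + (h/2)·k1); k3 = f(t_n + h/2, w_n + (h/2)·k2); k4 = f(t_n + h, w_n + h·k3); w_{n+1} = w_n + (h/6)·(k1 + 2k2 + 2k3 + k4).
t=0.000000, w=0.500000:
  k1 = f(0.000000, 0.500000) = 0.450000
  k2 = f(0.135000, 0.560750) = 0.470609
  k3 = f(0.135000, 0.563532) = 0.471377
  k4 = f(0.270000, 0.627272) = 0.484711
  w ← 0.500000 + (0.27/6)·(k1 + 2k2 + 2k3 + k4) = 0.626841
w(0.27) ≈ 0.6268

0.6268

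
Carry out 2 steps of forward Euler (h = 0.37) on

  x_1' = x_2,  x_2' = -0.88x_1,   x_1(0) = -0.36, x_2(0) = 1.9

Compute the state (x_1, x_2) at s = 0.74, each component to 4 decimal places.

1.0894, 1.9055

Euler on (x_1,x_2): x_1_{n+1} = x_1_n + h·x_1', x_2_{n+1} = x_2_n + h·x_2'.
0.000000: (-0.360000, 1.900000); f=(1.900000, 0.316800) → (0.343000, 2.017216)
0.370000: (0.343000, 2.017216); f=(2.017216, -0.301840) → (1.089370, 1.905535)
(x_1(0.74), x_2(0.74)) ≈ (1.0894, 1.9055)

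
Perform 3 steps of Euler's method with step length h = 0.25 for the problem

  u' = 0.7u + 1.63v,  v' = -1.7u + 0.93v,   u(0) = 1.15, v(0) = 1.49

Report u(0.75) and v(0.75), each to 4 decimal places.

Euler on (u,v): u_{n+1} = u_n + h·u', v_{n+1} = v_n + h·v'.
0.000000: (1.150000, 1.490000); f=(3.233700, -0.569300) → (1.958425, 1.347675)
0.250000: (1.958425, 1.347675); f=(3.567608, -2.075985) → (2.850327, 0.828679)
0.500000: (2.850327, 0.828679); f=(3.345975, -4.074884) → (3.686821, -0.190042)
(u(0.75), v(0.75)) ≈ (3.6868, -0.1900)

3.6868, -0.1900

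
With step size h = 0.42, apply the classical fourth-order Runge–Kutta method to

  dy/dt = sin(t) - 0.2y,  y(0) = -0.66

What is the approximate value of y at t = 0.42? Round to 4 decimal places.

RK4: k1 = f(t_n, y_n); k2 = f(t_n + h/2, y_n + (h/2)·k1); k3 = f(t_n + h/2, y_n + (h/2)·k2); k4 = f(t_n + h, y_n + h·k3); y_{n+1} = y_n + (h/6)·(k1 + 2k2 + 2k3 + k4).
t=0.000000, y=-0.660000:
  k1 = f(0.000000, -0.660000) = 0.132000
  k2 = f(0.210000, -0.632280) = 0.334916
  k3 = f(0.210000, -0.589668) = 0.326393
  k4 = f(0.420000, -0.522915) = 0.512343
  y ← -0.660000 + (0.42/6)·(k1 + 2k2 + 2k3 + k4) = -0.522313
y(0.42) ≈ -0.5223

-0.5223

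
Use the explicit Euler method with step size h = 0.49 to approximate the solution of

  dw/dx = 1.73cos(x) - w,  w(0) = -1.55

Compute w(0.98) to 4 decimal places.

0.7771

Euler: w_{n+1} = w_n + h·f(x_n, w_n).
x=0.000000, w=-1.550000: f=3.280000 → w ← -1.550000 + 0.49·3.280000 = 0.057200
x=0.490000, w=0.057200: f=1.469236 → w ← 0.057200 + 0.49·1.469236 = 0.777126
w(0.98) ≈ 0.7771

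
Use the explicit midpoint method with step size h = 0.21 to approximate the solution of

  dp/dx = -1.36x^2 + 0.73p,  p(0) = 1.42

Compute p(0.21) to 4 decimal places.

1.6512

Midpoint: k1 = f(x_n, p_n); k2 = f(x_n + h/2, p_n + (h/2)·k1); p_{n+1} = p_n + h·k2.
x=0.000000, p=1.420000:
  k1 = f(0.000000, 1.420000) = 1.036600
  k2 = f(0.105000, 1.528843) = 1.101061
  p ← 1.420000 + 0.21·1.101061 = 1.651223
p(0.21) ≈ 1.6512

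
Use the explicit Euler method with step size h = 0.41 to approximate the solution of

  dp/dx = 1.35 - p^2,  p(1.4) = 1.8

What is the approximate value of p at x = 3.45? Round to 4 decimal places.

Euler: p_{n+1} = p_n + h·f(x_n, p_n).
x=1.400000, p=1.800000: f=-1.890000 → p ← 1.800000 + 0.41·(-1.890000) = 1.025100
x=1.810000, p=1.025100: f=0.299170 → p ← 1.025100 + 0.41·0.299170 = 1.147760
x=2.220000, p=1.147760: f=0.032648 → p ← 1.147760 + 0.41·0.032648 = 1.161145
x=2.630000, p=1.161145: f=0.001742 → p ← 1.161145 + 0.41·0.001742 = 1.161859
x=3.040000, p=1.161859: f=0.000083 → p ← 1.161859 + 0.41·0.000083 = 1.161893
p(3.45) ≈ 1.1619

1.1619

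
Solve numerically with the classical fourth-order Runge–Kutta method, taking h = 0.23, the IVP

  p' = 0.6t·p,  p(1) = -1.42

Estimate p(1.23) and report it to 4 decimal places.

RK4: k1 = f(t_n, p_n); k2 = f(t_n + h/2, p_n + (h/2)·k1); k3 = f(t_n + h/2, p_n + (h/2)·k2); k4 = f(t_n + h, p_n + h·k3); p_{n+1} = p_n + (h/6)·(k1 + 2k2 + 2k3 + k4).
t=1.000000, p=-1.420000:
  k1 = f(1.000000, -1.420000) = -0.852000
  k2 = f(1.115000, -1.517980) = -1.015529
  k3 = f(1.115000, -1.536786) = -1.028110
  k4 = f(1.230000, -1.656465) = -1.222471
  p ← -1.420000 + (0.23/6)·(k1 + 2k2 + 2k3 + k4) = -1.656200
p(1.23) ≈ -1.6562

-1.6562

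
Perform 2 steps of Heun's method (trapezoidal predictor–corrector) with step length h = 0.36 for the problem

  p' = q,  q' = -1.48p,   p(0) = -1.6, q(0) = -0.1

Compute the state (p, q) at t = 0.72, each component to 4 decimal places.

-1.0660, 1.4789

Heun on (p,q): k1 = f(t_n, state_n); k2 = f(t_n + h, state_n + h·k1); state_{n+1} = state_n + (h/2)·(k1 + k2).
0.000000: (-1.600000, -0.100000)
  k1 = (-0.100000, 2.368000)
  predictor → (-1.636000, 0.752480)
  k2 = (0.752480, 2.421280)
  → (-1.482554, 0.762070)
0.360000: (-1.482554, 0.762070)
  k1 = (0.762070, 2.194179)
  predictor → (-1.208208, 1.551975)
  k2 = (1.551975, 1.788148)
  → (-1.066025, 1.478889)
(p(0.72), q(0.72)) ≈ (-1.0660, 1.4789)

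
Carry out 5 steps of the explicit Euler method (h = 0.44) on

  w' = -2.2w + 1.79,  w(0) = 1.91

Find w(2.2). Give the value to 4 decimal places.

0.8136

Euler: w_{n+1} = w_n + h·f(x_n, w_n).
x=0.000000, w=1.910000: f=-2.412000 → w ← 1.910000 + 0.44·(-2.412000) = 0.848720
x=0.440000, w=0.848720: f=-0.077184 → w ← 0.848720 + 0.44·(-0.077184) = 0.814759
x=0.880000, w=0.814759: f=-0.002470 → w ← 0.814759 + 0.44·(-0.002470) = 0.813672
x=1.320000, w=0.813672: f=-0.000079 → w ← 0.813672 + 0.44·(-0.000079) = 0.813638
x=1.760000, w=0.813638: f=-0.000003 → w ← 0.813638 + 0.44·(-0.000003) = 0.813636
w(2.2) ≈ 0.8136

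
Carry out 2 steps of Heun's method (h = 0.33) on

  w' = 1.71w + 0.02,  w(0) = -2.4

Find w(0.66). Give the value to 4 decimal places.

Heun: k1 = f(x_n, w_n); k2 = f(x_n + h, w_n + h·k1); w_{n+1} = w_n + (h/2)·(k1 + k2).
x=0.000000, w=-2.400000:
  k1 = f(0.000000, -2.400000) = -4.084000
  k2 = f(0.330000, -3.747720) = -6.388601
  w ← -2.400000 + (0.33/2)·(-4.084000 + (-6.388601)) = -4.127979
x=0.330000, w=-4.127979:
  k1 = f(0.330000, -4.127979) = -7.038844
  k2 = f(0.660000, -6.450798) = -11.010864
  w ← -4.127979 + (0.33/2)·(-7.038844 + (-11.010864)) = -7.106181
w(0.66) ≈ -7.1062

-7.1062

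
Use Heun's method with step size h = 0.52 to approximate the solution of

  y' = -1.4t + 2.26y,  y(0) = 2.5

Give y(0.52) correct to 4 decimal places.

Heun: k1 = f(t_n, y_n); k2 = f(t_n + h, y_n + h·k1); y_{n+1} = y_n + (h/2)·(k1 + k2).
t=0.000000, y=2.500000:
  k1 = f(0.000000, 2.500000) = 5.650000
  k2 = f(0.520000, 5.438000) = 11.561880
  y ← 2.500000 + (0.52/2)·(5.650000 + 11.561880) = 6.975089
y(0.52) ≈ 6.9751

6.9751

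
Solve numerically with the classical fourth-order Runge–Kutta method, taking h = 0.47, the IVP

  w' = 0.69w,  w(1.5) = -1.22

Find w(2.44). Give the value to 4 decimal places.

RK4: k1 = f(t_n, w_n); k2 = f(t_n + h/2, w_n + (h/2)·k1); k3 = f(t_n + h/2, w_n + (h/2)·k2); k4 = f(t_n + h, w_n + h·k3); w_{n+1} = w_n + (h/6)·(k1 + 2k2 + 2k3 + k4).
t=1.500000, w=-1.220000:
  k1 = f(1.500000, -1.220000) = -0.841800
  k2 = f(1.735000, -1.417823) = -0.978298
  k3 = f(1.735000, -1.449900) = -1.000431
  k4 = f(1.970000, -1.690203) = -1.166240
  w ← -1.220000 + (0.47/6)·(k1 + 2k2 + 2k3 + k4) = -1.687297
t=1.970000, w=-1.687297:
  k1 = f(1.970000, -1.687297) = -1.164235
  k2 = f(2.205000, -1.960893) = -1.353016
  k3 = f(2.205000, -2.005256) = -1.383627
  k4 = f(2.440000, -2.337602) = -1.612945
  w ← -1.687297 + (0.47/6)·(k1 + 2k2 + 2k3 + k4) = -2.333584
w(2.44) ≈ -2.3336

-2.3336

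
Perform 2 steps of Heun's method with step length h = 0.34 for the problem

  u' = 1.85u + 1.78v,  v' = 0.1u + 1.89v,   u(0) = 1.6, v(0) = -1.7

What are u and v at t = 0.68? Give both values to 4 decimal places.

-0.7330, -5.6419

Heun on (u,v): k1 = f(t_n, state_n); k2 = f(t_n + h, state_n + h·k1); state_{n+1} = state_n + (h/2)·(k1 + k2).
0.000000: (1.600000, -1.700000)
  k1 = (-0.066000, -3.053000)
  predictor → (1.577560, -2.738020)
  k2 = (-1.955190, -5.017102)
  → (1.256398, -3.071917)
0.340000: (1.256398, -3.071917)
  k1 = (-3.143677, -5.680284)
  predictor → (0.187548, -5.003214)
  k2 = (-8.558758, -9.437319)
  → (-0.733016, -5.641910)
(u(0.68), v(0.68)) ≈ (-0.7330, -5.6419)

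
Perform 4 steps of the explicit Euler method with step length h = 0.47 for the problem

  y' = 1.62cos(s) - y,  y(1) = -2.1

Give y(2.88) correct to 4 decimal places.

-0.7951

Euler: y_{n+1} = y_n + h·f(s_n, y_n).
s=1.000000, y=-2.100000: f=2.975290 → y ← -2.100000 + 0.47·2.975290 = -0.701614
s=1.470000, y=-0.701614: f=0.864628 → y ← -0.701614 + 0.47·0.864628 = -0.295239
s=1.940000, y=-0.295239: f=-0.289375 → y ← -0.295239 + 0.47·(-0.289375) = -0.431245
s=2.410000, y=-0.431245: f=-0.774215 → y ← -0.431245 + 0.47·(-0.774215) = -0.795126
y(2.88) ≈ -0.7951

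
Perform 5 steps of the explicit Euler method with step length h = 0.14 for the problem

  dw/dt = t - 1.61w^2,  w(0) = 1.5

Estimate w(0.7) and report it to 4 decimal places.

Euler: w_{n+1} = w_n + h·f(t_n, w_n).
t=0.000000, w=1.500000: f=-3.622500 → w ← 1.500000 + 0.14·(-3.622500) = 0.992850
t=0.140000, w=0.992850: f=-1.447059 → w ← 0.992850 + 0.14·(-1.447059) = 0.790262
t=0.280000, w=0.790262: f=-0.725467 → w ← 0.790262 + 0.14·(-0.725467) = 0.688696
t=0.420000, w=0.688696: f=-0.343627 → w ← 0.688696 + 0.14·(-0.343627) = 0.640589
t=0.560000, w=0.640589: f=-0.100669 → w ← 0.640589 + 0.14·(-0.100669) = 0.626495
w(0.7) ≈ 0.6265

0.6265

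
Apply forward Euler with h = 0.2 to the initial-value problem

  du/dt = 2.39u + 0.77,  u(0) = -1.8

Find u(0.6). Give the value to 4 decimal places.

Euler: u_{n+1} = u_n + h·f(t_n, u_n).
t=0.000000, u=-1.800000: f=-3.532000 → u ← -1.800000 + 0.2·(-3.532000) = -2.506400
t=0.200000, u=-2.506400: f=-5.220296 → u ← -2.506400 + 0.2·(-5.220296) = -3.550459
t=0.400000, u=-3.550459: f=-7.715597 → u ← -3.550459 + 0.2·(-7.715597) = -5.093579
u(0.6) ≈ -5.0936

-5.0936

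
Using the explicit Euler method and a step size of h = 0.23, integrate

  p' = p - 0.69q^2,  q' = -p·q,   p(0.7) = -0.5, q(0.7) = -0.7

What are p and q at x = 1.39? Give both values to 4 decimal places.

Euler on (p,q): p_{n+1} = p_n + h·p', q_{n+1} = q_n + h·q'.
0.700000: (-0.500000, -0.700000); f=(-0.838100, -0.350000) → (-0.692763, -0.780500)
0.930000: (-0.692763, -0.780500); f=(-1.113097, -0.540702) → (-0.948775, -0.904861)
1.160000: (-0.948775, -0.904861); f=(-1.513729, -0.858510) → (-1.296933, -1.102319)
(p(1.39), q(1.39)) ≈ (-1.2969, -1.1023)

-1.2969, -1.1023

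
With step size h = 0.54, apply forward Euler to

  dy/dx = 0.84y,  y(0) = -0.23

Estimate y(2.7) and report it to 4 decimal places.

-1.4926

Euler: y_{n+1} = y_n + h·f(x_n, y_n).
x=0.000000, y=-0.230000: f=-0.193200 → y ← -0.230000 + 0.54·(-0.193200) = -0.334328
x=0.540000, y=-0.334328: f=-0.280836 → y ← -0.334328 + 0.54·(-0.280836) = -0.485979
x=1.080000, y=-0.485979: f=-0.408223 → y ← -0.485979 + 0.54·(-0.408223) = -0.706419
x=1.620000, y=-0.706419: f=-0.593392 → y ← -0.706419 + 0.54·(-0.593392) = -1.026851
x=2.160000, y=-1.026851: f=-0.862555 → y ← -1.026851 + 0.54·(-0.862555) = -1.492631
y(2.7) ≈ -1.4926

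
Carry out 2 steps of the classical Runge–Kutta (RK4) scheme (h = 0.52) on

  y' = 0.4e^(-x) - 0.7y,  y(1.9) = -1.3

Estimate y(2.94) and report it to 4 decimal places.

RK4: k1 = f(x_n, y_n); k2 = f(x_n + h/2, y_n + (h/2)·k1); k3 = f(x_n + h/2, y_n + (h/2)·k2); k4 = f(x_n + h, y_n + h·k3); y_{n+1} = y_n + (h/6)·(k1 + 2k2 + 2k3 + k4).
x=1.900000, y=-1.300000:
  k1 = f(1.900000, -1.300000) = 0.969827
  k2 = f(2.160000, -1.047845) = 0.779621
  k3 = f(2.160000, -1.097298) = 0.814239
  k4 = f(2.420000, -0.876596) = 0.649186
  y ← -1.300000 + (0.52/6)·(k1 + 2k2 + 2k3 + k4) = -0.883416
x=2.420000, y=-0.883416:
  k1 = f(2.420000, -0.883416) = 0.653960
  k2 = f(2.680000, -0.713387) = 0.526796
  k3 = f(2.680000, -0.746449) = 0.549940
  k4 = f(2.940000, -0.597448) = 0.439360
  y ← -0.883416 + (0.52/6)·(k1 + 2k2 + 2k3 + k4) = -0.602028
y(2.94) ≈ -0.6020

-0.6020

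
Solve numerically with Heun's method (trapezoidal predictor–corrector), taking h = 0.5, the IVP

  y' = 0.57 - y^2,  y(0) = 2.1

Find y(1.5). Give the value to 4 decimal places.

Heun: k1 = f(x_n, y_n); k2 = f(x_n + h, y_n + h·k1); y_{n+1} = y_n + (h/2)·(k1 + k2).
x=0.000000, y=2.100000:
  k1 = f(0.000000, 2.100000) = -3.840000
  k2 = f(0.500000, 0.180000) = 0.537600
  y ← 2.100000 + (0.5/2)·(-3.840000 + 0.537600) = 1.274400
x=0.500000, y=1.274400:
  k1 = f(0.500000, 1.274400) = -1.054095
  k2 = f(1.000000, 0.747352) = 0.011465
  y ← 1.274400 + (0.5/2)·(-1.054095 + 0.011465) = 1.013742
x=1.000000, y=1.013742:
  k1 = f(1.000000, 1.013742) = -0.457673
  k2 = f(1.500000, 0.784906) = -0.046077
  y ← 1.013742 + (0.5/2)·(-0.457673 + (-0.046077)) = 0.887805
y(1.5) ≈ 0.8878

0.8878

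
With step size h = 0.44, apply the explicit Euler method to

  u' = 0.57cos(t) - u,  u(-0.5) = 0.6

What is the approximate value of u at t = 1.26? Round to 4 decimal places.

0.4777

Euler: u_{n+1} = u_n + h·f(t_n, u_n).
t=-0.500000, u=0.600000: f=-0.099778 → u ← 0.600000 + 0.44·(-0.099778) = 0.556098
t=-0.060000, u=0.556098: f=0.012877 → u ← 0.556098 + 0.44·0.012877 = 0.561763
t=0.380000, u=0.561763: f=-0.032425 → u ← 0.561763 + 0.44·(-0.032425) = 0.547497
t=0.820000, u=0.547497: f=-0.158631 → u ← 0.547497 + 0.44·(-0.158631) = 0.477699
u(1.26) ≈ 0.4777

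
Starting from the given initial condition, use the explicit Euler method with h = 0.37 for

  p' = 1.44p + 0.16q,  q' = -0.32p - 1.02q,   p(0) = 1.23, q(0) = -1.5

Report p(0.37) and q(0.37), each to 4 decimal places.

Euler on (p,q): p_{n+1} = p_n + h·p', q_{n+1} = q_n + h·q'.
0.000000: (1.230000, -1.500000); f=(1.531200, 1.136400) → (1.796544, -1.079532)
(p(0.37), q(0.37)) ≈ (1.7965, -1.0795)

1.7965, -1.0795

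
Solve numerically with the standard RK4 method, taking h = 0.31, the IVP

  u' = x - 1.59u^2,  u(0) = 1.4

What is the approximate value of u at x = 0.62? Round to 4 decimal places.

0.7139

RK4: k1 = f(x_n, u_n); k2 = f(x_n + h/2, u_n + (h/2)·k1); k3 = f(x_n + h/2, u_n + (h/2)·k2); k4 = f(x_n + h, u_n + h·k3); u_{n+1} = u_n + (h/6)·(k1 + 2k2 + 2k3 + k4).
x=0.000000, u=1.400000:
  k1 = f(0.000000, 1.400000) = -3.116400
  k2 = f(0.155000, 0.916958) = -1.181891
  k3 = f(0.155000, 1.216807) = -2.199184
  k4 = f(0.310000, 0.718253) = -0.510261
  u ← 1.400000 + (0.31/6)·(k1 + 2k2 + 2k3 + k4) = 0.863245
x=0.310000, u=0.863245:
  k1 = f(0.310000, 0.863245) = -0.874854
  k2 = f(0.465000, 0.727642) = -0.376847
  k3 = f(0.465000, 0.804834) = -0.564934
  k4 = f(0.620000, 0.688115) = -0.132869
  u ← 0.863245 + (0.31/6)·(k1 + 2k2 + 2k3 + k4) = 0.713862
u(0.62) ≈ 0.7139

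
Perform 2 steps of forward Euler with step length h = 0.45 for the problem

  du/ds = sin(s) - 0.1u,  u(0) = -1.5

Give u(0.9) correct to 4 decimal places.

-1.1723

Euler: u_{n+1} = u_n + h·f(s_n, u_n).
s=0.000000, u=-1.500000: f=0.150000 → u ← -1.500000 + 0.45·0.150000 = -1.432500
s=0.450000, u=-1.432500: f=0.578216 → u ← -1.432500 + 0.45·0.578216 = -1.172303
u(0.9) ≈ -1.1723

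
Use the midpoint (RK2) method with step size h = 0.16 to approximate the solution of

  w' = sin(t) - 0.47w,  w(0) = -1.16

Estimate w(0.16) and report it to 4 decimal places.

-1.0633

Midpoint: k1 = f(t_n, w_n); k2 = f(t_n + h/2, w_n + (h/2)·k1); w_{n+1} = w_n + h·k2.
t=0.000000, w=-1.160000:
  k1 = f(0.000000, -1.160000) = 0.545200
  k2 = f(0.080000, -1.116384) = 0.604615
  w ← -1.160000 + 0.16·0.604615 = -1.063262
w(0.16) ≈ -1.0633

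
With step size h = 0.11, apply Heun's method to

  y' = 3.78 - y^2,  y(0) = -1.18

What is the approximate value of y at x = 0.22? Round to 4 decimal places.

-0.5317

Heun: k1 = f(x_n, y_n); k2 = f(x_n + h, y_n + h·k1); y_{n+1} = y_n + (h/2)·(k1 + k2).
x=0.000000, y=-1.180000:
  k1 = f(0.000000, -1.180000) = 2.387600
  k2 = f(0.110000, -0.917364) = 2.938443
  y ← -1.180000 + (0.11/2)·(2.387600 + 2.938443) = -0.887068
x=0.110000, y=-0.887068:
  k1 = f(0.110000, -0.887068) = 2.993111
  k2 = f(0.220000, -0.557825) = 3.468831
  y ← -0.887068 + (0.11/2)·(2.993111 + 3.468831) = -0.531661
y(0.22) ≈ -0.5317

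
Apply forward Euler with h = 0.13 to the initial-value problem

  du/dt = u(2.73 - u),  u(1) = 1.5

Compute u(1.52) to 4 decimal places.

Euler: u_{n+1} = u_n + h·f(t_n, u_n).
t=1.000000, u=1.500000: f=1.845000 → u ← 1.500000 + 0.13·1.845000 = 1.739850
t=1.130000, u=1.739850: f=1.722712 → u ← 1.739850 + 0.13·1.722712 = 1.963803
t=1.260000, u=1.963803: f=1.504660 → u ← 1.963803 + 0.13·1.504660 = 2.159408
t=1.390000, u=2.159408: f=1.232140 → u ← 2.159408 + 0.13·1.232140 = 2.319587
u(1.52) ≈ 2.3196

2.3196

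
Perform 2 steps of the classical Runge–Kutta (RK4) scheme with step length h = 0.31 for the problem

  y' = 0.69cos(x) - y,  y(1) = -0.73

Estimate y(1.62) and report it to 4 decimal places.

RK4: k1 = f(x_n, y_n); k2 = f(x_n + h/2, y_n + (h/2)·k1); k3 = f(x_n + h/2, y_n + (h/2)·k2); k4 = f(x_n + h, y_n + h·k3); y_{n+1} = y_n + (h/6)·(k1 + 2k2 + 2k3 + k4).
x=1.000000, y=-0.730000:
  k1 = f(1.000000, -0.730000) = 1.102809
  k2 = f(1.155000, -0.559065) = 0.837768
  k3 = f(1.155000, -0.600146) = 0.878850
  k4 = f(1.310000, -0.457557) = 0.635473
  y ← -0.730000 + (0.31/6)·(k1 + 2k2 + 2k3 + k4) = -0.462805
x=1.310000, y=-0.462805:
  k1 = f(1.310000, -0.462805) = 0.640721
  k2 = f(1.465000, -0.363493) = 0.436356
  k3 = f(1.465000, -0.395170) = 0.468033
  k4 = f(1.620000, -0.317715) = 0.283778
  y ← -0.462805 + (0.31/6)·(k1 + 2k2 + 2k3 + k4) = -0.321586
y(1.62) ≈ -0.3216

-0.3216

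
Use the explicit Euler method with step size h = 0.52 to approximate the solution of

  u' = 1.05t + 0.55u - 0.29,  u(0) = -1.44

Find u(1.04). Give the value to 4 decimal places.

Euler: u_{n+1} = u_n + h·f(t_n, u_n).
t=0.000000, u=-1.440000: f=-1.082000 → u ← -1.440000 + 0.52·(-1.082000) = -2.002640
t=0.520000, u=-2.002640: f=-0.845452 → u ← -2.002640 + 0.52·(-0.845452) = -2.442275
u(1.04) ≈ -2.4423

-2.4423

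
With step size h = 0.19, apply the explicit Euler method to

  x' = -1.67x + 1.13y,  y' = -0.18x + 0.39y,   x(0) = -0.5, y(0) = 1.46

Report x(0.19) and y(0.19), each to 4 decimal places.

Euler on (x,y): x_{n+1} = x_n + h·x', y_{n+1} = y_n + h·y'.
0.000000: (-0.500000, 1.460000); f=(2.484800, 0.659400) → (-0.027888, 1.585286)
(x(0.19), y(0.19)) ≈ (-0.0279, 1.5853)

-0.0279, 1.5853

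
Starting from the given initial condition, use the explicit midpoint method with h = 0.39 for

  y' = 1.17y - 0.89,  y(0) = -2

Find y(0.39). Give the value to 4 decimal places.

Midpoint: k1 = f(t_n, y_n); k2 = f(t_n + h/2, y_n + (h/2)·k1); y_{n+1} = y_n + h·k2.
t=0.000000, y=-2.000000:
  k1 = f(0.000000, -2.000000) = -3.230000
  k2 = f(0.195000, -2.629850) = -3.966925
  y ← -2.000000 + 0.39·(-3.966925) = -3.547101
y(0.39) ≈ -3.5471

-3.5471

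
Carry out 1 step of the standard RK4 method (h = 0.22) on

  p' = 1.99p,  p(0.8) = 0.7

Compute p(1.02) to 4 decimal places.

RK4: k1 = f(x_n, p_n); k2 = f(x_n + h/2, p_n + (h/2)·k1); k3 = f(x_n + h/2, p_n + (h/2)·k2); k4 = f(x_n + h, p_n + h·k3); p_{n+1} = p_n + (h/6)·(k1 + 2k2 + 2k3 + k4).
x=0.800000, p=0.700000:
  k1 = f(0.800000, 0.700000) = 1.393000
  k2 = f(0.910000, 0.853230) = 1.697928
  k3 = f(0.910000, 0.886772) = 1.764676
  k4 = f(1.020000, 1.088229) = 2.165575
  p ← 0.700000 + (0.22/6)·(k1 + 2k2 + 2k3 + k4) = 1.084405
p(1.02) ≈ 1.0844

1.0844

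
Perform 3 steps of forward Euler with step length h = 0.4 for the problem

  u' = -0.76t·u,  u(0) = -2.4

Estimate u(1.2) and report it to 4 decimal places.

-1.5955

Euler: u_{n+1} = u_n + h·f(t_n, u_n).
t=0.000000, u=-2.400000: f=0.000000 → u ← -2.400000 + 0.4·0.000000 = -2.400000
t=0.400000, u=-2.400000: f=0.729600 → u ← -2.400000 + 0.4·0.729600 = -2.108160
t=0.800000, u=-2.108160: f=1.281761 → u ← -2.108160 + 0.4·1.281761 = -1.595455
u(1.2) ≈ -1.5955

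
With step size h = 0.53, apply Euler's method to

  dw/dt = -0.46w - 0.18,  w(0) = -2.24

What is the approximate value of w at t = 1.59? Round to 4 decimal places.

-1.1907

Euler: w_{n+1} = w_n + h·f(t_n, w_n).
t=0.000000, w=-2.240000: f=0.850400 → w ← -2.240000 + 0.53·0.850400 = -1.789288
t=0.530000, w=-1.789288: f=0.643072 → w ← -1.789288 + 0.53·0.643072 = -1.448460
t=1.060000, w=-1.448460: f=0.486291 → w ← -1.448460 + 0.53·0.486291 = -1.190725
w(1.59) ≈ -1.1907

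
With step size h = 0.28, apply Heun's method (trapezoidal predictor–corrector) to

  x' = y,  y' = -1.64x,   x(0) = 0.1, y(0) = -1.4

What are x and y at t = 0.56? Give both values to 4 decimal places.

-0.6589, -1.1317

Heun on (x,y): k1 = f(t_n, state_n); k2 = f(t_n + h, state_n + h·k1); state_{n+1} = state_n + (h/2)·(k1 + k2).
0.000000: (0.100000, -1.400000)
  k1 = (-1.400000, -0.164000)
  predictor → (-0.292000, -1.445920)
  k2 = (-1.445920, 0.478880)
  → (-0.298429, -1.355917)
0.280000: (-0.298429, -1.355917)
  k1 = (-1.355917, 0.489423)
  predictor → (-0.678086, -1.218878)
  k2 = (-1.218878, 1.112060)
  → (-0.658900, -1.131709)
(x(0.56), y(0.56)) ≈ (-0.6589, -1.1317)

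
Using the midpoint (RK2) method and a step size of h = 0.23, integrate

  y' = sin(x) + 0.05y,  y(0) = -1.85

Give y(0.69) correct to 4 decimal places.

-1.6833

Midpoint: k1 = f(x_n, y_n); k2 = f(x_n + h/2, y_n + (h/2)·k1); y_{n+1} = y_n + h·k2.
x=0.000000, y=-1.850000:
  k1 = f(0.000000, -1.850000) = -0.092500
  k2 = f(0.115000, -1.860638) = 0.021715
  y ← -1.850000 + 0.23·0.021715 = -1.845006
x=0.230000, y=-1.845006:
  k1 = f(0.230000, -1.845006) = 0.135727
  k2 = f(0.345000, -1.829397) = 0.246727
  y ← -1.845006 + 0.23·0.246727 = -1.788258
x=0.460000, y=-1.788258:
  k1 = f(0.460000, -1.788258) = 0.354535
  k2 = f(0.575000, -1.747487) = 0.456460
  y ← -1.788258 + 0.23·0.456460 = -1.683273
y(0.69) ≈ -1.6833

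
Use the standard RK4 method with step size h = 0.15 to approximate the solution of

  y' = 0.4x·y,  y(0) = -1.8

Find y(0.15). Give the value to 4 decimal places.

RK4: k1 = f(x_n, y_n); k2 = f(x_n + h/2, y_n + (h/2)·k1); k3 = f(x_n + h/2, y_n + (h/2)·k2); k4 = f(x_n + h, y_n + h·k3); y_{n+1} = y_n + (h/6)·(k1 + 2k2 + 2k3 + k4).
x=0.000000, y=-1.800000:
  k1 = f(0.000000, -1.800000) = 0.000000
  k2 = f(0.075000, -1.800000) = -0.054000
  k3 = f(0.075000, -1.804050) = -0.054122
  k4 = f(0.150000, -1.808118) = -0.108487
  y ← -1.800000 + (0.15/6)·(k1 + 2k2 + 2k3 + k4) = -1.808118
y(0.15) ≈ -1.8081

-1.8081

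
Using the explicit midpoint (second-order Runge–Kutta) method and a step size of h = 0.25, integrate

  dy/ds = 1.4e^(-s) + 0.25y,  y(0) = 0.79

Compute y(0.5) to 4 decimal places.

1.4846

Midpoint: k1 = f(s_n, y_n); k2 = f(s_n + h/2, y_n + (h/2)·k1); y_{n+1} = y_n + h·k2.
s=0.000000, y=0.790000:
  k1 = f(0.000000, 0.790000) = 1.597500
  k2 = f(0.125000, 0.989688) = 1.482918
  y ← 0.790000 + 0.25·1.482918 = 1.160729
s=0.250000, y=1.160729:
  k1 = f(0.250000, 1.160729) = 1.380503
  k2 = f(0.375000, 1.333292) = 1.295528
  y ← 1.160729 + 0.25·1.295528 = 1.484611
y(0.5) ≈ 1.4846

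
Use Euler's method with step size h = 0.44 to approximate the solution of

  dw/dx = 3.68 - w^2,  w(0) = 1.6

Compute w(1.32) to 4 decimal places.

Euler: w_{n+1} = w_n + h·f(x_n, w_n).
x=0.000000, w=1.600000: f=1.120000 → w ← 1.600000 + 0.44·1.120000 = 2.092800
x=0.440000, w=2.092800: f=-0.699812 → w ← 2.092800 + 0.44·(-0.699812) = 1.784883
x=0.880000, w=1.784883: f=0.494193 → w ← 1.784883 + 0.44·0.494193 = 2.002328
w(1.32) ≈ 2.0023

2.0023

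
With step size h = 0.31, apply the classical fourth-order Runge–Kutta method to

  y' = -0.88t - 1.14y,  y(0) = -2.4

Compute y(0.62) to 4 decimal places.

-1.3194

RK4: k1 = f(t_n, y_n); k2 = f(t_n + h/2, y_n + (h/2)·k1); k3 = f(t_n + h/2, y_n + (h/2)·k2); k4 = f(t_n + h, y_n + h·k3); y_{n+1} = y_n + (h/6)·(k1 + 2k2 + 2k3 + k4).
t=0.000000, y=-2.400000:
  k1 = f(0.000000, -2.400000) = 2.736000
  k2 = f(0.155000, -1.975920) = 2.116149
  k3 = f(0.155000, -2.071997) = 2.225677
  k4 = f(0.310000, -1.710040) = 1.676646
  y ← -2.400000 + (0.31/6)·(k1 + 2k2 + 2k3 + k4) = -1.723358
t=0.310000, y=-1.723358:
  k1 = f(0.310000, -1.723358) = 1.691828
  k2 = f(0.465000, -1.461125) = 1.256482
  k3 = f(0.465000, -1.528603) = 1.333408
  k4 = f(0.620000, -1.310002) = 0.947802
  y ← -1.723358 + (0.31/6)·(k1 + 2k2 + 2k3 + k4) = -1.319355
y(0.62) ≈ -1.3194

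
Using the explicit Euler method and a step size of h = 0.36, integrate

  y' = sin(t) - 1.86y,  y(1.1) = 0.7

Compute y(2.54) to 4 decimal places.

Euler: y_{n+1} = y_n + h·f(t_n, y_n).
t=1.100000, y=0.700000: f=-0.410793 → y ← 0.700000 + 0.36·(-0.410793) = 0.552115
t=1.460000, y=0.552115: f=-0.033065 → y ← 0.552115 + 0.36·(-0.033065) = 0.540211
t=1.820000, y=0.540211: f=-0.035684 → y ← 0.540211 + 0.36·(-0.035684) = 0.527365
t=2.180000, y=0.527365: f=-0.160795 → y ← 0.527365 + 0.36·(-0.160795) = 0.469479
y(2.54) ≈ 0.4695

0.4695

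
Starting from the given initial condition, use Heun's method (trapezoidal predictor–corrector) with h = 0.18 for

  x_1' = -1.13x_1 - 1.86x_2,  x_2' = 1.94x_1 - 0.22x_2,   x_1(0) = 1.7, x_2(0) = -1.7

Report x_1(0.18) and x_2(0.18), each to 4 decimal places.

1.7900, -1.0131

Heun on (x_1,x_2): k1 = f(s_n, state_n); k2 = f(s_n + h, state_n + h·k1); state_{n+1} = state_n + (h/2)·(k1 + k2).
0.000000: (1.700000, -1.700000)
  k1 = (1.241000, 3.672000)
  predictor → (1.923380, -1.039040)
  k2 = (-0.240805, 3.959946)
  → (1.790018, -1.013125)
(x_1(0.18), x_2(0.18)) ≈ (1.7900, -1.0131)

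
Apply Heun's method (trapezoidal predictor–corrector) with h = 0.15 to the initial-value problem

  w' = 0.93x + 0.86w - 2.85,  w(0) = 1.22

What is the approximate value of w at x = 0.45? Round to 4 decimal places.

Heun: k1 = f(x_n, w_n); k2 = f(x_n + h, w_n + h·k1); w_{n+1} = w_n + (h/2)·(k1 + k2).
x=0.000000, w=1.220000:
  k1 = f(0.000000, 1.220000) = -1.800800
  k2 = f(0.150000, 0.949880) = -1.893603
  w ← 1.220000 + (0.15/2)·(-1.800800 + (-1.893603)) = 0.942920
x=0.150000, w=0.942920:
  k1 = f(0.150000, 0.942920) = -1.899589
  k2 = f(0.300000, 0.657981) = -2.005136
  w ← 0.942920 + (0.15/2)·(-1.899589 + (-2.005136)) = 0.650065
x=0.300000, w=0.650065:
  k1 = f(0.300000, 0.650065) = -2.011944
  k2 = f(0.450000, 0.348274) = -2.131985
  w ← 0.650065 + (0.15/2)·(-2.011944 + (-2.131985)) = 0.339271
w(0.45) ≈ 0.3393

0.3393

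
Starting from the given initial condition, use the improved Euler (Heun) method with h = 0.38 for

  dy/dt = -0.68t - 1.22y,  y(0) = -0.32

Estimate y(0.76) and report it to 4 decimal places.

-0.2888

Heun: k1 = f(t_n, y_n); k2 = f(t_n + h, y_n + h·k1); y_{n+1} = y_n + (h/2)·(k1 + k2).
t=0.000000, y=-0.320000:
  k1 = f(0.000000, -0.320000) = 0.390400
  k2 = f(0.380000, -0.171648) = -0.048989
  y ← -0.320000 + (0.38/2)·(0.390400 + (-0.048989)) = -0.255132
t=0.380000, y=-0.255132:
  k1 = f(0.380000, -0.255132) = 0.052861
  k2 = f(0.760000, -0.235045) = -0.230045
  y ← -0.255132 + (0.38/2)·(0.052861 + (-0.230045)) = -0.288797
y(0.76) ≈ -0.2888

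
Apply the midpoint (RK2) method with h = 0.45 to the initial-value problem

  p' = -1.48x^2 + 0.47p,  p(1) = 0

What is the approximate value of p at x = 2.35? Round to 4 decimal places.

Midpoint: k1 = f(x_n, p_n); k2 = f(x_n + h/2, p_n + (h/2)·k1); p_{n+1} = p_n + h·k2.
x=1.000000, p=0.000000:
  k1 = f(1.000000, 0.000000) = -1.480000
  k2 = f(1.225000, -0.333000) = -2.377435
  p ← 0.000000 + 0.45·(-2.377435) = -1.069846
x=1.450000, p=-1.069846:
  k1 = f(1.450000, -1.069846) = -3.614528
  k2 = f(1.675000, -1.883114) = -5.037389
  p ← -1.069846 + 0.45·(-5.037389) = -3.336671
x=1.900000, p=-3.336671:
  k1 = f(1.900000, -3.336671) = -6.911035
  k2 = f(2.125000, -4.891654) = -8.982202
  p ← -3.336671 + 0.45·(-8.982202) = -7.378662
p(2.35) ≈ -7.3787

-7.3787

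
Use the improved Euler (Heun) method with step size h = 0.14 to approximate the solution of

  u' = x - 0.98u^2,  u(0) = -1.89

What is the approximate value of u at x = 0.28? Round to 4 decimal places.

-3.6930

Heun: k1 = f(x_n, u_n); k2 = f(x_n + h, u_n + h·k1); u_{n+1} = u_n + (h/2)·(k1 + k2).
x=0.000000, u=-1.890000:
  k1 = f(0.000000, -1.890000) = -3.500658
  k2 = f(0.140000, -2.380092) = -5.411542
  u ← -1.890000 + (0.14/2)·(-3.500658 + (-5.411542)) = -2.513854
x=0.140000, u=-2.513854:
  k1 = f(0.140000, -2.513854) = -6.053073
  k2 = f(0.280000, -3.361284) = -10.792266
  u ← -2.513854 + (0.14/2)·(-6.053073 + (-10.792266)) = -3.693028
u(0.28) ≈ -3.6930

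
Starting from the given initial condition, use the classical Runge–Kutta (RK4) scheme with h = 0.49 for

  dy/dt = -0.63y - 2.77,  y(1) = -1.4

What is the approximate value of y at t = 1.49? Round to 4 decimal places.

RK4: k1 = f(t_n, y_n); k2 = f(t_n + h/2, y_n + (h/2)·k1); k3 = f(t_n + h/2, y_n + (h/2)·k2); k4 = f(t_n + h, y_n + h·k3); y_{n+1} = y_n + (h/6)·(k1 + 2k2 + 2k3 + k4).
t=1.000000, y=-1.400000:
  k1 = f(1.000000, -1.400000) = -1.888000
  k2 = f(1.245000, -1.862560) = -1.596587
  k3 = f(1.245000, -1.791164) = -1.641567
  k4 = f(1.490000, -2.204368) = -1.381248
  y ← -1.400000 + (0.49/6)·(k1 + 2k2 + 2k3 + k4) = -2.195887
y(1.49) ≈ -2.1959

-2.1959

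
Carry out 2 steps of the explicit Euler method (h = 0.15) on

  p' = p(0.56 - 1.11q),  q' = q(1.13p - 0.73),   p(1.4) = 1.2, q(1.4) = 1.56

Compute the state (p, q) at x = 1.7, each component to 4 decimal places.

Euler on (p,q): p_{n+1} = p_n + h·p', q_{n+1} = q_n + h·q'.
1.400000: (1.200000, 1.560000); f=(-1.405920, 0.976560) → (0.989112, 1.706484)
1.550000: (0.989112, 1.706484); f=(-1.319671, 0.661598) → (0.791161, 1.805724)
(p(1.7), q(1.7)) ≈ (0.7912, 1.8057)

0.7912, 1.8057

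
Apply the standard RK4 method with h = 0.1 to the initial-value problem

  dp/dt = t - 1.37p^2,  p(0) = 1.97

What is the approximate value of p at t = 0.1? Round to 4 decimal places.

RK4: k1 = f(t_n, p_n); k2 = f(t_n + h/2, p_n + (h/2)·k1); k3 = f(t_n + h/2, p_n + (h/2)·k2); k4 = f(t_n + h, p_n + h·k3); p_{n+1} = p_n + (h/6)·(k1 + 2k2 + 2k3 + k4).
t=0.000000, p=1.970000:
  k1 = f(0.000000, 1.970000) = -5.316833
  k2 = f(0.050000, 1.704158) = -3.928693
  k3 = f(0.050000, 1.773565) = -4.259382
  k4 = f(0.100000, 1.544062) = -3.166254
  p ← 1.970000 + (0.1/6)·(k1 + 2k2 + 2k3 + k4) = 1.555679
p(0.1) ≈ 1.5557

1.5557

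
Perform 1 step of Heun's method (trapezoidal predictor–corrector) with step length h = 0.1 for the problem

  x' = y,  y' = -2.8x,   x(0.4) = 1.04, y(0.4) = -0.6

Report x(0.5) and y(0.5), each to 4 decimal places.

0.9654, -0.8828

Heun on (x,y): k1 = f(t_n, state_n); k2 = f(t_n + h, state_n + h·k1); state_{n+1} = state_n + (h/2)·(k1 + k2).
0.400000: (1.040000, -0.600000)
  k1 = (-0.600000, -2.912000)
  predictor → (0.980000, -0.891200)
  k2 = (-0.891200, -2.744000)
  → (0.965440, -0.882800)
(x(0.5), y(0.5)) ≈ (0.9654, -0.8828)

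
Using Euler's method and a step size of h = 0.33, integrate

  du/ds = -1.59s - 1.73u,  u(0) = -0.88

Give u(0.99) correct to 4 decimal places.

-0.4901

Euler: u_{n+1} = u_n + h·f(s_n, u_n).
s=0.000000, u=-0.880000: f=1.522400 → u ← -0.880000 + 0.33·1.522400 = -0.377608
s=0.330000, u=-0.377608: f=0.128562 → u ← -0.377608 + 0.33·0.128562 = -0.335183
s=0.660000, u=-0.335183: f=-0.469534 → u ← -0.335183 + 0.33·(-0.469534) = -0.490129
u(0.99) ≈ -0.4901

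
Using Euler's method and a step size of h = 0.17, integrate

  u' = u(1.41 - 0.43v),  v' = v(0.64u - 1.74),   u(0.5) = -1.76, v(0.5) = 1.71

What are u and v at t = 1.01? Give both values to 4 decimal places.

-2.7867, 0.1950

Euler on (u,v): u_{n+1} = u_n + h·u', v_{n+1} = v_n + h·v'.
0.500000: (-1.760000, 1.710000); f=(-1.187472, -4.901544) → (-1.961870, 0.876738)
0.670000: (-1.961870, 0.876738); f=(-2.026618, -2.626352) → (-2.306395, 0.430258)
0.840000: (-2.306395, 0.430258); f=(-2.825309, -1.383749) → (-2.786698, 0.195020)
(u(1.01), v(1.01)) ≈ (-2.7867, 0.1950)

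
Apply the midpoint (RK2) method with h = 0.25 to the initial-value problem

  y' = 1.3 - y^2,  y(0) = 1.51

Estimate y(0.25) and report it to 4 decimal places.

Midpoint: k1 = f(x_n, y_n); k2 = f(x_n + h/2, y_n + (h/2)·k1); y_{n+1} = y_n + h·k2.
x=0.000000, y=1.510000:
  k1 = f(0.000000, 1.510000) = -0.980100
  k2 = f(0.125000, 1.387487) = -0.625122
  y ← 1.510000 + 0.25·(-0.625122) = 1.353720
y(0.25) ≈ 1.3537

1.3537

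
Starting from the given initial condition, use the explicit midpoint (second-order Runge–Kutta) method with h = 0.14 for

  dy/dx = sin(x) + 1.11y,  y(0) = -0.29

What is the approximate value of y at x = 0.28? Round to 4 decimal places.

-0.3531

Midpoint: k1 = f(x_n, y_n); k2 = f(x_n + h/2, y_n + (h/2)·k1); y_{n+1} = y_n + h·k2.
x=0.000000, y=-0.290000:
  k1 = f(0.000000, -0.290000) = -0.321900
  k2 = f(0.070000, -0.312533) = -0.276969
  y ← -0.290000 + 0.14·(-0.276969) = -0.328776
x=0.140000, y=-0.328776:
  k1 = f(0.140000, -0.328776) = -0.225398
  k2 = f(0.210000, -0.344553) = -0.173994
  y ← -0.328776 + 0.14·(-0.173994) = -0.353135
y(0.28) ≈ -0.3531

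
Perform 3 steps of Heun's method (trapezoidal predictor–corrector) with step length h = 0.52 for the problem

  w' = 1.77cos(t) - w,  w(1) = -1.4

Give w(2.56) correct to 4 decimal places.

-0.8775

Heun: k1 = f(t_n, w_n); k2 = f(t_n + h, w_n + h·k1); w_{n+1} = w_n + (h/2)·(k1 + k2).
t=1.000000, w=-1.400000:
  k1 = f(1.000000, -1.400000) = 2.356335
  k2 = f(1.520000, -0.174706) = 0.264577
  w ← -1.400000 + (0.52/2)·(2.356335 + 0.264577) = -0.718563
t=1.520000, w=-0.718563:
  k1 = f(1.520000, -0.718563) = 0.808434
  k2 = f(2.040000, -0.298177) = -0.502174
  w ← -0.718563 + (0.52/2)·(0.808434 + (-0.502174)) = -0.638936
t=2.040000, w=-0.638936:
  k1 = f(2.040000, -0.638936) = -0.161416
  k2 = f(2.560000, -0.722872) = -0.756120
  w ← -0.638936 + (0.52/2)·(-0.161416 + (-0.756120)) = -0.877495
w(2.56) ≈ -0.8775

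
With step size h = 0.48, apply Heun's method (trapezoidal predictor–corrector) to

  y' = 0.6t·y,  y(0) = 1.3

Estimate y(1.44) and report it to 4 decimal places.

Heun: k1 = f(t_n, y_n); k2 = f(t_n + h, y_n + h·k1); y_{n+1} = y_n + (h/2)·(k1 + k2).
t=0.000000, y=1.300000:
  k1 = f(0.000000, 1.300000) = 0.000000
  k2 = f(0.480000, 1.300000) = 0.374400
  y ← 1.300000 + (0.48/2)·(0.000000 + 0.374400) = 1.389856
t=0.480000, y=1.389856:
  k1 = f(0.480000, 1.389856) = 0.400279
  k2 = f(0.960000, 1.581990) = 0.911226
  y ← 1.389856 + (0.48/2)·(0.400279 + 0.911226) = 1.704617
t=0.960000, y=1.704617:
  k1 = f(0.960000, 1.704617) = 0.981859
  k2 = f(1.440000, 2.175910) = 1.879986
  y ← 1.704617 + (0.48/2)·(0.981859 + 1.879986) = 2.391460
y(1.44) ≈ 2.3915

2.3915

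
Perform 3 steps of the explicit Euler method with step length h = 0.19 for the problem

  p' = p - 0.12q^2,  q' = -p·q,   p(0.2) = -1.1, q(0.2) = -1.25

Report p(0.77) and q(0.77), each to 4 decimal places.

-2.0482, -2.4929

Euler on (p,q): p_{n+1} = p_n + h·p', q_{n+1} = q_n + h·q'.
0.200000: (-1.100000, -1.250000); f=(-1.287500, -1.375000) → (-1.344625, -1.511250)
0.390000: (-1.344625, -1.511250); f=(-1.618690, -2.032065) → (-1.652176, -1.897342)
0.580000: (-1.652176, -1.897342); f=(-2.084165, -3.134744) → (-2.048167, -2.492944)
(p(0.77), q(0.77)) ≈ (-2.0482, -2.4929)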